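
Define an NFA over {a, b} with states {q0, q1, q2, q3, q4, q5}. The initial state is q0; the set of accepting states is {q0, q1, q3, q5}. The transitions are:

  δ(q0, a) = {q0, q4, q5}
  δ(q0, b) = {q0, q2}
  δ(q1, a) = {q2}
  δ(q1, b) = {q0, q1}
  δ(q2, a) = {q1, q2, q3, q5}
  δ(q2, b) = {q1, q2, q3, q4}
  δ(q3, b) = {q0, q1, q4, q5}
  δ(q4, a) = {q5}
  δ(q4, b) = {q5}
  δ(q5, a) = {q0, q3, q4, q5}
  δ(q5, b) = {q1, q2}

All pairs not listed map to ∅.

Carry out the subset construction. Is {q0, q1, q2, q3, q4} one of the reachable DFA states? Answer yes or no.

yes

Start state of the DFA: {q0}.
{q0} --a--> {q0, q4, q5}  [new]
{q0} --b--> {q0, q2}  [new]
{q0, q4, q5} --a--> {q0, q3, q4, q5}  [new]
{q0, q4, q5} --b--> {q0, q1, q2, q5}  [new]
{q0, q2} --a--> {q0, q1, q2, q3, q4, q5}  [new]
{q0, q2} --b--> {q0, q1, q2, q3, q4}  [new]
{q0, q3, q4, q5} --a--> {q0, q3, q4, q5}  [seen]
{q0, q3, q4, q5} --b--> {q0, q1, q2, q4, q5}  [new]
{q0, q1, q2, q5} --a--> {q0, q1, q2, q3, q4, q5}  [seen]
{q0, q1, q2, q5} --b--> {q0, q1, q2, q3, q4}  [seen]
{q0, q1, q2, q3, q4, q5} --a--> {q0, q1, q2, q3, q4, q5}  [seen]
{q0, q1, q2, q3, q4, q5} --b--> {q0, q1, q2, q3, q4, q5}  [seen]
{q0, q1, q2, q3, q4} --a--> {q0, q1, q2, q3, q4, q5}  [seen]
{q0, q1, q2, q3, q4} --b--> {q0, q1, q2, q3, q4, q5}  [seen]
{q0, q1, q2, q4, q5} --a--> {q0, q1, q2, q3, q4, q5}  [seen]
{q0, q1, q2, q4, q5} --b--> {q0, q1, q2, q3, q4, q5}  [seen]
Reachable DFA states: {q0}, {q0, q4, q5}, {q0, q2}, {q0, q3, q4, q5}, {q0, q1, q2, q5}, {q0, q1, q2, q3, q4, q5}, {q0, q1, q2, q3, q4}, {q0, q1, q2, q4, q5}.
{q0, q1, q2, q3, q4} is among them.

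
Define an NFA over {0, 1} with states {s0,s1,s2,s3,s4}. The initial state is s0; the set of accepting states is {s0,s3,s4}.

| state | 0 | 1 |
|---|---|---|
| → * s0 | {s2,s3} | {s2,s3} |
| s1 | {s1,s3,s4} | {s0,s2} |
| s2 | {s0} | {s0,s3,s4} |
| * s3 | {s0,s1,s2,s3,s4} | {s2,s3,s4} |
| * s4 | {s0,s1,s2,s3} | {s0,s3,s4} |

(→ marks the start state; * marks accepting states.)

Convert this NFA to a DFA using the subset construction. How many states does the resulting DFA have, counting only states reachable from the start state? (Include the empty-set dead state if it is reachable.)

Start state of the DFA: {s0}.
{s0} --0--> {s2,s3}  [new]
{s0} --1--> {s2,s3}  [seen]
{s2,s3} --0--> {s0,s1,s2,s3,s4}  [new]
{s2,s3} --1--> {s0,s2,s3,s4}  [new]
{s0,s1,s2,s3,s4} --0--> {s0,s1,s2,s3,s4}  [seen]
{s0,s1,s2,s3,s4} --1--> {s0,s2,s3,s4}  [seen]
{s0,s2,s3,s4} --0--> {s0,s1,s2,s3,s4}  [seen]
{s0,s2,s3,s4} --1--> {s0,s2,s3,s4}  [seen]
Reachable DFA states: {s0}, {s2,s3}, {s0,s1,s2,s3,s4}, {s0,s2,s3,s4}.

4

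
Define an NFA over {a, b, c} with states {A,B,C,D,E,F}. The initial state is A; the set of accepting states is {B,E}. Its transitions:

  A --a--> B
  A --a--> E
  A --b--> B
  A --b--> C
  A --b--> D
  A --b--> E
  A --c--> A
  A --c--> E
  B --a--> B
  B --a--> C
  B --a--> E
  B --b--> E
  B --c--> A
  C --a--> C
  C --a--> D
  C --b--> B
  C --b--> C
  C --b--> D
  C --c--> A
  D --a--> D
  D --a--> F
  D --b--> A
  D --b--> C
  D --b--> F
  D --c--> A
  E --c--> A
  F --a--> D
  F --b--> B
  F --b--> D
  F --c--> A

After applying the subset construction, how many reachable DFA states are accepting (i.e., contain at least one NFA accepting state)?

Start state of the DFA: {A}.
{A} --a--> {B,E}  [new]
{A} --b--> {B,C,D,E}  [new]
{A} --c--> {A,E}  [new]
{B,E} --a--> {B,C,E}  [new]
{B,E} --b--> {E}  [new]
{B,E} --c--> {A}  [seen]
{B,C,D,E} --a--> {B,C,D,E,F}  [new]
{B,C,D,E} --b--> {A,B,C,D,E,F}  [new]
{B,C,D,E} --c--> {A}  [seen]
{A,E} --a--> {B,E}  [seen]
{A,E} --b--> {B,C,D,E}  [seen]
{A,E} --c--> {A,E}  [seen]
{B,C,E} --a--> {B,C,D,E}  [seen]
{B,C,E} --b--> {B,C,D,E}  [seen]
{B,C,E} --c--> {A}  [seen]
{E} --a--> ∅  [new]
{E} --b--> ∅  [seen]
{E} --c--> {A}  [seen]
{B,C,D,E,F} --a--> {B,C,D,E,F}  [seen]
{B,C,D,E,F} --b--> {A,B,C,D,E,F}  [seen]
{B,C,D,E,F} --c--> {A}  [seen]
{A,B,C,D,E,F} --a--> {B,C,D,E,F}  [seen]
{A,B,C,D,E,F} --b--> {A,B,C,D,E,F}  [seen]
{A,B,C,D,E,F} --c--> {A,E}  [seen]
∅ --a--> ∅  [seen]
∅ --b--> ∅  [seen]
∅ --c--> ∅  [seen]
Reachable DFA states: {A}, {B,E}, {B,C,D,E}, {A,E}, {B,C,E}, {E}, {B,C,D,E,F}, {A,B,C,D,E,F}, ∅.
Accepting DFA states (contain an NFA accepting state): {B,E}, {B,C,D,E}, {A,E}, {B,C,E}, {E}, {B,C,D,E,F}, {A,B,C,D,E,F}.

7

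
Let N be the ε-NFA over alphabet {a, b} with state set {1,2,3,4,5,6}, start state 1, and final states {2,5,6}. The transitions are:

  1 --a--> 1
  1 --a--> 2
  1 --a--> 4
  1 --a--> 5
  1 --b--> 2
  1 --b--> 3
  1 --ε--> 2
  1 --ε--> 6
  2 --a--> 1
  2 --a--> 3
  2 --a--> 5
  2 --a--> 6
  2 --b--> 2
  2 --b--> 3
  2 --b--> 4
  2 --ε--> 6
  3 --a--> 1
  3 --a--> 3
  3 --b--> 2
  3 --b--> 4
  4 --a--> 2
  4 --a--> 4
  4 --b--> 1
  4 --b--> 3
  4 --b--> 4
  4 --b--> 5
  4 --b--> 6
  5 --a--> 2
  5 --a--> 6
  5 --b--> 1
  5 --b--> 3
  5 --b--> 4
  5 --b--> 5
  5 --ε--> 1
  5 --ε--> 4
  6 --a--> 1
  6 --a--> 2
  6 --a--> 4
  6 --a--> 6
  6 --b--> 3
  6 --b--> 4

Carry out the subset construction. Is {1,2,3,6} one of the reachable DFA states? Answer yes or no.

no

Start state of the DFA: {1,2,6} (ε-closure of the NFA start).
{1,2,6} --a--> {1,2,3,4,5,6}  [new]
{1,2,6} --b--> {2,3,4,6}  [new]
{1,2,3,4,5,6} --a--> {1,2,3,4,5,6}  [seen]
{1,2,3,4,5,6} --b--> {1,2,3,4,5,6}  [seen]
{2,3,4,6} --a--> {1,2,3,4,5,6}  [seen]
{2,3,4,6} --b--> {1,2,3,4,5,6}  [seen]
Reachable DFA states: {1,2,6}, {1,2,3,4,5,6}, {2,3,4,6}.
{1,2,3,6} is not among them.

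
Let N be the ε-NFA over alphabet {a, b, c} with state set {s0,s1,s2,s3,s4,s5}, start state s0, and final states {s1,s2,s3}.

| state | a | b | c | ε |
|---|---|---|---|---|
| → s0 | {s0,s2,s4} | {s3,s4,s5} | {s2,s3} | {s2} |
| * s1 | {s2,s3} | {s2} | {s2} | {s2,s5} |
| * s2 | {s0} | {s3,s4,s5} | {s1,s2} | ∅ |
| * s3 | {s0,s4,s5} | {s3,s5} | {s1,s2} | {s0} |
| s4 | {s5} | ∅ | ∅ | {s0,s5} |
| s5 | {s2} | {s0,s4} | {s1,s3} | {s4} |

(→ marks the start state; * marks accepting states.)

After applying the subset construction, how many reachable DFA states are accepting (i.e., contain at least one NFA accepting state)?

4

Start state of the DFA: {s0,s2} (ε-closure of the NFA start).
{s0,s2} --a--> {s0,s2,s4,s5}  [new]
{s0,s2} --b--> {s0,s2,s3,s4,s5}  [new]
{s0,s2} --c--> {s0,s1,s2,s3,s4,s5}  [new]
{s0,s2,s4,s5} --a--> {s0,s2,s4,s5}  [seen]
{s0,s2,s4,s5} --b--> {s0,s2,s3,s4,s5}  [seen]
{s0,s2,s4,s5} --c--> {s0,s1,s2,s3,s4,s5}  [seen]
{s0,s2,s3,s4,s5} --a--> {s0,s2,s4,s5}  [seen]
{s0,s2,s3,s4,s5} --b--> {s0,s2,s3,s4,s5}  [seen]
{s0,s2,s3,s4,s5} --c--> {s0,s1,s2,s3,s4,s5}  [seen]
{s0,s1,s2,s3,s4,s5} --a--> {s0,s2,s3,s4,s5}  [seen]
{s0,s1,s2,s3,s4,s5} --b--> {s0,s2,s3,s4,s5}  [seen]
{s0,s1,s2,s3,s4,s5} --c--> {s0,s1,s2,s3,s4,s5}  [seen]
Reachable DFA states: {s0,s2}, {s0,s2,s4,s5}, {s0,s2,s3,s4,s5}, {s0,s1,s2,s3,s4,s5}.
Accepting DFA states (contain an NFA accepting state): {s0,s2}, {s0,s2,s4,s5}, {s0,s2,s3,s4,s5}, {s0,s1,s2,s3,s4,s5}.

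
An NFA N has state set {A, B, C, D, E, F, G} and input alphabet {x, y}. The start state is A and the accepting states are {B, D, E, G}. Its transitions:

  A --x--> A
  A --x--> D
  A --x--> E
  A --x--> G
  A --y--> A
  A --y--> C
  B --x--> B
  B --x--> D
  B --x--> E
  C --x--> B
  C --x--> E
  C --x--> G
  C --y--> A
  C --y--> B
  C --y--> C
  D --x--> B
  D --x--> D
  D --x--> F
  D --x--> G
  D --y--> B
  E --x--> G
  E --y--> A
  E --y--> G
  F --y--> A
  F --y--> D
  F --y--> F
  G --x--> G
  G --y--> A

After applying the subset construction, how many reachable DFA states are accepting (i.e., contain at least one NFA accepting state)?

Start state of the DFA: {A}.
{A} --x--> {A, D, E, G}  [new]
{A} --y--> {A, C}  [new]
{A, D, E, G} --x--> {A, B, D, E, F, G}  [new]
{A, D, E, G} --y--> {A, B, C, G}  [new]
{A, C} --x--> {A, B, D, E, G}  [new]
{A, C} --y--> {A, B, C}  [new]
{A, B, D, E, F, G} --x--> {A, B, D, E, F, G}  [seen]
{A, B, D, E, F, G} --y--> {A, B, C, D, F, G}  [new]
{A, B, C, G} --x--> {A, B, D, E, G}  [seen]
{A, B, C, G} --y--> {A, B, C}  [seen]
{A, B, D, E, G} --x--> {A, B, D, E, F, G}  [seen]
{A, B, D, E, G} --y--> {A, B, C, G}  [seen]
{A, B, C} --x--> {A, B, D, E, G}  [seen]
{A, B, C} --y--> {A, B, C}  [seen]
{A, B, C, D, F, G} --x--> {A, B, D, E, F, G}  [seen]
{A, B, C, D, F, G} --y--> {A, B, C, D, F}  [new]
{A, B, C, D, F} --x--> {A, B, D, E, F, G}  [seen]
{A, B, C, D, F} --y--> {A, B, C, D, F}  [seen]
Reachable DFA states: {A}, {A, D, E, G}, {A, C}, {A, B, D, E, F, G}, {A, B, C, G}, {A, B, D, E, G}, {A, B, C}, {A, B, C, D, F, G}, {A, B, C, D, F}.
Accepting DFA states (contain an NFA accepting state): {A, D, E, G}, {A, B, D, E, F, G}, {A, B, C, G}, {A, B, D, E, G}, {A, B, C}, {A, B, C, D, F, G}, {A, B, C, D, F}.

7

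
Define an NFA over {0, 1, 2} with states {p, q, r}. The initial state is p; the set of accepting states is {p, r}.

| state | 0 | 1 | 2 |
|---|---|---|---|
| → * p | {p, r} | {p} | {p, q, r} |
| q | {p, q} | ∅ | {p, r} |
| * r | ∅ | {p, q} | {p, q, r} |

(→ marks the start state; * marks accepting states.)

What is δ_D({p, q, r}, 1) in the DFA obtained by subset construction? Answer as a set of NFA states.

δ(p,1) = {p}; δ(q,1) = ∅; δ(r,1) = {p, q}.
Union: {p, q}.

{p, q}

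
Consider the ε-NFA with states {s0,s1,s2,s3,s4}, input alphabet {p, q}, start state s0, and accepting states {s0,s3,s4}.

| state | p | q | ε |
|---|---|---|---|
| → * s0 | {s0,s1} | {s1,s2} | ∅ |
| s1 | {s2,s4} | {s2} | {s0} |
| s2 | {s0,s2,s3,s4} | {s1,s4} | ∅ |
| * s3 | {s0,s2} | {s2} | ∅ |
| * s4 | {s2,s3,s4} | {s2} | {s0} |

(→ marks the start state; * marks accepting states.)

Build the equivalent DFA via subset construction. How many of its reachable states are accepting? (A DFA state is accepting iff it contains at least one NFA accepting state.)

5

Start state of the DFA: {s0} (ε-closure of the NFA start).
{s0} --p--> {s0,s1}  [new]
{s0} --q--> {s0,s1,s2}  [new]
{s0,s1} --p--> {s0,s1,s2,s4}  [new]
{s0,s1} --q--> {s0,s1,s2}  [seen]
{s0,s1,s2} --p--> {s0,s1,s2,s3,s4}  [new]
{s0,s1,s2} --q--> {s0,s1,s2,s4}  [seen]
{s0,s1,s2,s4} --p--> {s0,s1,s2,s3,s4}  [seen]
{s0,s1,s2,s4} --q--> {s0,s1,s2,s4}  [seen]
{s0,s1,s2,s3,s4} --p--> {s0,s1,s2,s3,s4}  [seen]
{s0,s1,s2,s3,s4} --q--> {s0,s1,s2,s4}  [seen]
Reachable DFA states: {s0}, {s0,s1}, {s0,s1,s2}, {s0,s1,s2,s4}, {s0,s1,s2,s3,s4}.
Accepting DFA states (contain an NFA accepting state): {s0}, {s0,s1}, {s0,s1,s2}, {s0,s1,s2,s4}, {s0,s1,s2,s3,s4}.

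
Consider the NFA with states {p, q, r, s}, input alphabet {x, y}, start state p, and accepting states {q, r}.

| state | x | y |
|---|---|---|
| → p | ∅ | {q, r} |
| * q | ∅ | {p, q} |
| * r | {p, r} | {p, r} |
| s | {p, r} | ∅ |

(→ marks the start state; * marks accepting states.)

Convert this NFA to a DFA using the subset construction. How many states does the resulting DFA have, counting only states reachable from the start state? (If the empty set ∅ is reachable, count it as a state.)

Start state of the DFA: {p}.
{p} --x--> ∅  [new]
{p} --y--> {q, r}  [new]
∅ --x--> ∅  [seen]
∅ --y--> ∅  [seen]
{q, r} --x--> {p, r}  [new]
{q, r} --y--> {p, q, r}  [new]
{p, r} --x--> {p, r}  [seen]
{p, r} --y--> {p, q, r}  [seen]
{p, q, r} --x--> {p, r}  [seen]
{p, q, r} --y--> {p, q, r}  [seen]
Reachable DFA states: {p}, ∅, {q, r}, {p, r}, {p, q, r}.

5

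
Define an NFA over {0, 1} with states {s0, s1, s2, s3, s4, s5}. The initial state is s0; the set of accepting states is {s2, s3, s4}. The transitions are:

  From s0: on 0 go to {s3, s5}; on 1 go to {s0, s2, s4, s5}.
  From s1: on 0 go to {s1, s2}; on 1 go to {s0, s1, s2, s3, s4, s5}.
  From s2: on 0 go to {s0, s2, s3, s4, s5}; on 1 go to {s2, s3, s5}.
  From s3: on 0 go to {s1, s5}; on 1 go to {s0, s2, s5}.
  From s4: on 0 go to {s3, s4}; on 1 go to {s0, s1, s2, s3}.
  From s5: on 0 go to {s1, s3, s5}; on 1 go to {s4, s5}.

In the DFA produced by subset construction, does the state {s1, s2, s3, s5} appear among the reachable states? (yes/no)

Start state of the DFA: {s0}.
{s0} --0--> {s3, s5}  [new]
{s0} --1--> {s0, s2, s4, s5}  [new]
{s3, s5} --0--> {s1, s3, s5}  [new]
{s3, s5} --1--> {s0, s2, s4, s5}  [seen]
{s0, s2, s4, s5} --0--> {s0, s1, s2, s3, s4, s5}  [new]
{s0, s2, s4, s5} --1--> {s0, s1, s2, s3, s4, s5}  [seen]
{s1, s3, s5} --0--> {s1, s2, s3, s5}  [new]
{s1, s3, s5} --1--> {s0, s1, s2, s3, s4, s5}  [seen]
{s0, s1, s2, s3, s4, s5} --0--> {s0, s1, s2, s3, s4, s5}  [seen]
{s0, s1, s2, s3, s4, s5} --1--> {s0, s1, s2, s3, s4, s5}  [seen]
{s1, s2, s3, s5} --0--> {s0, s1, s2, s3, s4, s5}  [seen]
{s1, s2, s3, s5} --1--> {s0, s1, s2, s3, s4, s5}  [seen]
Reachable DFA states: {s0}, {s3, s5}, {s0, s2, s4, s5}, {s1, s3, s5}, {s0, s1, s2, s3, s4, s5}, {s1, s2, s3, s5}.
{s1, s2, s3, s5} is among them.

yes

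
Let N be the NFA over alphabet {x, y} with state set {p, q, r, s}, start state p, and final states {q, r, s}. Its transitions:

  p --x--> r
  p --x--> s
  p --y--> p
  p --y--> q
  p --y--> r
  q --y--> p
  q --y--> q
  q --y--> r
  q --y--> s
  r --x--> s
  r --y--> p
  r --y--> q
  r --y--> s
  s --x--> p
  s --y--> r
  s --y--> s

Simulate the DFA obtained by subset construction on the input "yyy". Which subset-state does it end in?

{p, q, r, s}

Start: {p}.
δ(p,y) = {p, q, r}.
Union: {p, q, r}.
After y: {p, q, r}.
δ(p,y) = {p, q, r}; δ(q,y) = {p, q, r, s}; δ(r,y) = {p, q, s}.
Union: {p, q, r, s}.
After y: {p, q, r, s}.
δ(p,y) = {p, q, r}; δ(q,y) = {p, q, r, s}; δ(r,y) = {p, q, s}; δ(s,y) = {r, s}.
Union: {p, q, r, s}.
After y: {p, q, r, s}.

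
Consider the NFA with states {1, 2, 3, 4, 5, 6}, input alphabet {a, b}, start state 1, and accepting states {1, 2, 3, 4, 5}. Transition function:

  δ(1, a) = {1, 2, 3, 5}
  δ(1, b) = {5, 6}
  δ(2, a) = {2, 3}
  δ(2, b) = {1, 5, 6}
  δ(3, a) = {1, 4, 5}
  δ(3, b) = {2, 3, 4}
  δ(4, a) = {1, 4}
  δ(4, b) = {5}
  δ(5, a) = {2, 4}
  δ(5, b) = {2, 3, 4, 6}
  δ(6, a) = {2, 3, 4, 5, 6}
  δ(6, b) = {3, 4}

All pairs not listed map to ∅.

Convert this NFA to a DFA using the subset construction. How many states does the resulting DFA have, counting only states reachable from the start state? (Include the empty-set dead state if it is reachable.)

7

Start state of the DFA: {1}.
{1} --a--> {1, 2, 3, 5}  [new]
{1} --b--> {5, 6}  [new]
{1, 2, 3, 5} --a--> {1, 2, 3, 4, 5}  [new]
{1, 2, 3, 5} --b--> {1, 2, 3, 4, 5, 6}  [new]
{5, 6} --a--> {2, 3, 4, 5, 6}  [new]
{5, 6} --b--> {2, 3, 4, 6}  [new]
{1, 2, 3, 4, 5} --a--> {1, 2, 3, 4, 5}  [seen]
{1, 2, 3, 4, 5} --b--> {1, 2, 3, 4, 5, 6}  [seen]
{1, 2, 3, 4, 5, 6} --a--> {1, 2, 3, 4, 5, 6}  [seen]
{1, 2, 3, 4, 5, 6} --b--> {1, 2, 3, 4, 5, 6}  [seen]
{2, 3, 4, 5, 6} --a--> {1, 2, 3, 4, 5, 6}  [seen]
{2, 3, 4, 5, 6} --b--> {1, 2, 3, 4, 5, 6}  [seen]
{2, 3, 4, 6} --a--> {1, 2, 3, 4, 5, 6}  [seen]
{2, 3, 4, 6} --b--> {1, 2, 3, 4, 5, 6}  [seen]
Reachable DFA states: {1}, {1, 2, 3, 5}, {5, 6}, {1, 2, 3, 4, 5}, {1, 2, 3, 4, 5, 6}, {2, 3, 4, 5, 6}, {2, 3, 4, 6}.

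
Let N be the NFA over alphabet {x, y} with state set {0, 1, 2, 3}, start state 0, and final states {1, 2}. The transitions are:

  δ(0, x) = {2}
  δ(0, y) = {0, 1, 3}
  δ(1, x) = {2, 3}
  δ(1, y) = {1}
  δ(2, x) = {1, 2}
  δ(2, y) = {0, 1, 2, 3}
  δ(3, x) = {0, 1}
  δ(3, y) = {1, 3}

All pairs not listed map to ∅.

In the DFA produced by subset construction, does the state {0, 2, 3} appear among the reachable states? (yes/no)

no

Start state of the DFA: {0}.
{0} --x--> {2}  [new]
{0} --y--> {0, 1, 3}  [new]
{2} --x--> {1, 2}  [new]
{2} --y--> {0, 1, 2, 3}  [new]
{0, 1, 3} --x--> {0, 1, 2, 3}  [seen]
{0, 1, 3} --y--> {0, 1, 3}  [seen]
{1, 2} --x--> {1, 2, 3}  [new]
{1, 2} --y--> {0, 1, 2, 3}  [seen]
{0, 1, 2, 3} --x--> {0, 1, 2, 3}  [seen]
{0, 1, 2, 3} --y--> {0, 1, 2, 3}  [seen]
{1, 2, 3} --x--> {0, 1, 2, 3}  [seen]
{1, 2, 3} --y--> {0, 1, 2, 3}  [seen]
Reachable DFA states: {0}, {2}, {0, 1, 3}, {1, 2}, {0, 1, 2, 3}, {1, 2, 3}.
{0, 2, 3} is not among them.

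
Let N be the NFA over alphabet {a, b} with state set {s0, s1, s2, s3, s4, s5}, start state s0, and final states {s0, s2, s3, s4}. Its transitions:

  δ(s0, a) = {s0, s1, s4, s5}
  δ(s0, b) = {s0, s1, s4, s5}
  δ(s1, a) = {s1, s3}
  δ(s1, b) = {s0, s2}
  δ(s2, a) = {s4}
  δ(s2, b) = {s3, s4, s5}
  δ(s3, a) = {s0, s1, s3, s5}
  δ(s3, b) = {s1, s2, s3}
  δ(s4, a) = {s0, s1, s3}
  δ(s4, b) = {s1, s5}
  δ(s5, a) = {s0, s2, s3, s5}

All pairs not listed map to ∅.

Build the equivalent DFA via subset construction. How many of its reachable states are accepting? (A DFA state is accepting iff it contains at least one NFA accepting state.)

4

Start state of the DFA: {s0}.
{s0} --a--> {s0, s1, s4, s5}  [new]
{s0} --b--> {s0, s1, s4, s5}  [seen]
{s0, s1, s4, s5} --a--> {s0, s1, s2, s3, s4, s5}  [new]
{s0, s1, s4, s5} --b--> {s0, s1, s2, s4, s5}  [new]
{s0, s1, s2, s3, s4, s5} --a--> {s0, s1, s2, s3, s4, s5}  [seen]
{s0, s1, s2, s3, s4, s5} --b--> {s0, s1, s2, s3, s4, s5}  [seen]
{s0, s1, s2, s4, s5} --a--> {s0, s1, s2, s3, s4, s5}  [seen]
{s0, s1, s2, s4, s5} --b--> {s0, s1, s2, s3, s4, s5}  [seen]
Reachable DFA states: {s0}, {s0, s1, s4, s5}, {s0, s1, s2, s3, s4, s5}, {s0, s1, s2, s4, s5}.
Accepting DFA states (contain an NFA accepting state): {s0}, {s0, s1, s4, s5}, {s0, s1, s2, s3, s4, s5}, {s0, s1, s2, s4, s5}.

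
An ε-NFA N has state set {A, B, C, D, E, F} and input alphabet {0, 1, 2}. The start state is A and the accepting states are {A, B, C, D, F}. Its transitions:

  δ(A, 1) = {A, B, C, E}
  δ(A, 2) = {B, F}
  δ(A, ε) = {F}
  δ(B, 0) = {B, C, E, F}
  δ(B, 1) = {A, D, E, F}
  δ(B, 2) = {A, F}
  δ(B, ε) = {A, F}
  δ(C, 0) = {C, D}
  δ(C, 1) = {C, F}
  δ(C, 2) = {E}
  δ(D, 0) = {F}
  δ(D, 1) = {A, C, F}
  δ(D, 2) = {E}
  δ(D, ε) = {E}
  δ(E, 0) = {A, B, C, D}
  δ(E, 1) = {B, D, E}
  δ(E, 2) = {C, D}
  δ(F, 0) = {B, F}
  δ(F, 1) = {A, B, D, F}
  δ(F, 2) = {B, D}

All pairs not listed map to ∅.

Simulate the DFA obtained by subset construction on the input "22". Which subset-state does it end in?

{A, B, C, D, E, F}

Start: {A, F}.
δ(A,2) = {B, F}; δ(F,2) = {B, D}.
Union: {B, D, F}.
ε-closure gives {A, B, D, E, F}.
After 2: {A, B, D, E, F}.
δ(A,2) = {B, F}; δ(B,2) = {A, F}; δ(D,2) = {E}; δ(E,2) = {C, D}; δ(F,2) = {B, D}.
Union: {A, B, C, D, E, F}.
After 2: {A, B, C, D, E, F}.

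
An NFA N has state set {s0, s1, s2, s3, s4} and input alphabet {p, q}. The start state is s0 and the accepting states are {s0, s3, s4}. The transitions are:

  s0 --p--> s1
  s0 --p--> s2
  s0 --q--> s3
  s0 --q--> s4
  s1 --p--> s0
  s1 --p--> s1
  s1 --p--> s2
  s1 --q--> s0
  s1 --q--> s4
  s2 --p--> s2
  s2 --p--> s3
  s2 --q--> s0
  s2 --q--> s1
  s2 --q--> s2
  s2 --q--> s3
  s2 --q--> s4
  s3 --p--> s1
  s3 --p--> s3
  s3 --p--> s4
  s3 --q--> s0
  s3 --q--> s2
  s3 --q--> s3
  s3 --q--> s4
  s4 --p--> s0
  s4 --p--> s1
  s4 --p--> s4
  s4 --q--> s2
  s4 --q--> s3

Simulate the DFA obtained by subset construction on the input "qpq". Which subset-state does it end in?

Start: {s0}.
δ(s0,q) = {s3, s4}.
Union: {s3, s4}.
After q: {s3, s4}.
δ(s3,p) = {s1, s3, s4}; δ(s4,p) = {s0, s1, s4}.
Union: {s0, s1, s3, s4}.
After p: {s0, s1, s3, s4}.
δ(s0,q) = {s3, s4}; δ(s1,q) = {s0, s4}; δ(s3,q) = {s0, s2, s3, s4}; δ(s4,q) = {s2, s3}.
Union: {s0, s2, s3, s4}.
After q: {s0, s2, s3, s4}.

{s0, s2, s3, s4}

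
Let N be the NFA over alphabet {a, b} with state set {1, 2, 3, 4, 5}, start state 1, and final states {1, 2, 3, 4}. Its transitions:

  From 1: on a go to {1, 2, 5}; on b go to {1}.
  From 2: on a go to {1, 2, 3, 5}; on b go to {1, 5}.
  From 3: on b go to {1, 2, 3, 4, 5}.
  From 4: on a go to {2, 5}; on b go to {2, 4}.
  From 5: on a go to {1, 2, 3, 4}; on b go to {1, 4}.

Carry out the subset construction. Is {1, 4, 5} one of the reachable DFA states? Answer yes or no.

yes

Start state of the DFA: {1}.
{1} --a--> {1, 2, 5}  [new]
{1} --b--> {1}  [seen]
{1, 2, 5} --a--> {1, 2, 3, 4, 5}  [new]
{1, 2, 5} --b--> {1, 4, 5}  [new]
{1, 2, 3, 4, 5} --a--> {1, 2, 3, 4, 5}  [seen]
{1, 2, 3, 4, 5} --b--> {1, 2, 3, 4, 5}  [seen]
{1, 4, 5} --a--> {1, 2, 3, 4, 5}  [seen]
{1, 4, 5} --b--> {1, 2, 4}  [new]
{1, 2, 4} --a--> {1, 2, 3, 5}  [new]
{1, 2, 4} --b--> {1, 2, 4, 5}  [new]
{1, 2, 3, 5} --a--> {1, 2, 3, 4, 5}  [seen]
{1, 2, 3, 5} --b--> {1, 2, 3, 4, 5}  [seen]
{1, 2, 4, 5} --a--> {1, 2, 3, 4, 5}  [seen]
{1, 2, 4, 5} --b--> {1, 2, 4, 5}  [seen]
Reachable DFA states: {1}, {1, 2, 5}, {1, 2, 3, 4, 5}, {1, 4, 5}, {1, 2, 4}, {1, 2, 3, 5}, {1, 2, 4, 5}.
{1, 4, 5} is among them.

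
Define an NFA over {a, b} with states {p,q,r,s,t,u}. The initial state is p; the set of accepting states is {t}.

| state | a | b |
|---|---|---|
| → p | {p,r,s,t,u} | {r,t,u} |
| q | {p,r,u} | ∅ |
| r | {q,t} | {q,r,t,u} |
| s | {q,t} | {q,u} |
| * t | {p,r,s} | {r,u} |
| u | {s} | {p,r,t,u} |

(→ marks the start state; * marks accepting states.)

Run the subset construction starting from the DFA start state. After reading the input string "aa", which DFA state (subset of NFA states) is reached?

{p,q,r,s,t,u}

Start: {p}.
δ(p,a) = {p,r,s,t,u}.
Union: {p,r,s,t,u}.
After a: {p,r,s,t,u}.
δ(p,a) = {p,r,s,t,u}; δ(r,a) = {q,t}; δ(s,a) = {q,t}; δ(t,a) = {p,r,s}; δ(u,a) = {s}.
Union: {p,q,r,s,t,u}.
After a: {p,q,r,s,t,u}.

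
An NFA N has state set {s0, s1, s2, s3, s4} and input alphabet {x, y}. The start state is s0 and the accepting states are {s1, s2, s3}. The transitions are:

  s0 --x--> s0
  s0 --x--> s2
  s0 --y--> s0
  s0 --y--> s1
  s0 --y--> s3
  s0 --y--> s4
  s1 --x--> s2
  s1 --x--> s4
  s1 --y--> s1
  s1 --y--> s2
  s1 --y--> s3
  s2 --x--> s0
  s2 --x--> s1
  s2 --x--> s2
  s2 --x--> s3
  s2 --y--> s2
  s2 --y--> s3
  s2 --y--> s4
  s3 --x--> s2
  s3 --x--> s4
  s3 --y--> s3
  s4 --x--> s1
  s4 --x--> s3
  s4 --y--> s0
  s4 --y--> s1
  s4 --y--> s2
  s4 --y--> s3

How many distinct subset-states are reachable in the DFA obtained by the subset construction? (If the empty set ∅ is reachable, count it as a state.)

5

Start state of the DFA: {s0}.
{s0} --x--> {s0, s2}  [new]
{s0} --y--> {s0, s1, s3, s4}  [new]
{s0, s2} --x--> {s0, s1, s2, s3}  [new]
{s0, s2} --y--> {s0, s1, s2, s3, s4}  [new]
{s0, s1, s3, s4} --x--> {s0, s1, s2, s3, s4}  [seen]
{s0, s1, s3, s4} --y--> {s0, s1, s2, s3, s4}  [seen]
{s0, s1, s2, s3} --x--> {s0, s1, s2, s3, s4}  [seen]
{s0, s1, s2, s3} --y--> {s0, s1, s2, s3, s4}  [seen]
{s0, s1, s2, s3, s4} --x--> {s0, s1, s2, s3, s4}  [seen]
{s0, s1, s2, s3, s4} --y--> {s0, s1, s2, s3, s4}  [seen]
Reachable DFA states: {s0}, {s0, s2}, {s0, s1, s3, s4}, {s0, s1, s2, s3}, {s0, s1, s2, s3, s4}.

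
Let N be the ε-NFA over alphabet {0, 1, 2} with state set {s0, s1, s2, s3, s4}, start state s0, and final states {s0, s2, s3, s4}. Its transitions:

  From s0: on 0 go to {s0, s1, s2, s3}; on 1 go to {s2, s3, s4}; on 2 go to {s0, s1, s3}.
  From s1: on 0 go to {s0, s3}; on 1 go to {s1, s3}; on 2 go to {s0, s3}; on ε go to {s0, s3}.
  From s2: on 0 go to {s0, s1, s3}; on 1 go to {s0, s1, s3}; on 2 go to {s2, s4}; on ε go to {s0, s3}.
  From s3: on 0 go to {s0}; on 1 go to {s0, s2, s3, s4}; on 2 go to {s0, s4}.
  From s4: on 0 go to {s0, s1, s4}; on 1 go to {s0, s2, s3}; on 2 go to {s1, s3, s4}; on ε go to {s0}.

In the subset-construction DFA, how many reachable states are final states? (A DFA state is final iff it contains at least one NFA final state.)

6

Start state of the DFA: {s0} (ε-closure of the NFA start).
{s0} --0--> {s0, s1, s2, s3}  [new]
{s0} --1--> {s0, s2, s3, s4}  [new]
{s0} --2--> {s0, s1, s3}  [new]
{s0, s1, s2, s3} --0--> {s0, s1, s2, s3}  [seen]
{s0, s1, s2, s3} --1--> {s0, s1, s2, s3, s4}  [new]
{s0, s1, s2, s3} --2--> {s0, s1, s2, s3, s4}  [seen]
{s0, s2, s3, s4} --0--> {s0, s1, s2, s3, s4}  [seen]
{s0, s2, s3, s4} --1--> {s0, s1, s2, s3, s4}  [seen]
{s0, s2, s3, s4} --2--> {s0, s1, s2, s3, s4}  [seen]
{s0, s1, s3} --0--> {s0, s1, s2, s3}  [seen]
{s0, s1, s3} --1--> {s0, s1, s2, s3, s4}  [seen]
{s0, s1, s3} --2--> {s0, s1, s3, s4}  [new]
{s0, s1, s2, s3, s4} --0--> {s0, s1, s2, s3, s4}  [seen]
{s0, s1, s2, s3, s4} --1--> {s0, s1, s2, s3, s4}  [seen]
{s0, s1, s2, s3, s4} --2--> {s0, s1, s2, s3, s4}  [seen]
{s0, s1, s3, s4} --0--> {s0, s1, s2, s3, s4}  [seen]
{s0, s1, s3, s4} --1--> {s0, s1, s2, s3, s4}  [seen]
{s0, s1, s3, s4} --2--> {s0, s1, s3, s4}  [seen]
Reachable DFA states: {s0}, {s0, s1, s2, s3}, {s0, s2, s3, s4}, {s0, s1, s3}, {s0, s1, s2, s3, s4}, {s0, s1, s3, s4}.
Accepting DFA states (contain an NFA accepting state): {s0}, {s0, s1, s2, s3}, {s0, s2, s3, s4}, {s0, s1, s3}, {s0, s1, s2, s3, s4}, {s0, s1, s3, s4}.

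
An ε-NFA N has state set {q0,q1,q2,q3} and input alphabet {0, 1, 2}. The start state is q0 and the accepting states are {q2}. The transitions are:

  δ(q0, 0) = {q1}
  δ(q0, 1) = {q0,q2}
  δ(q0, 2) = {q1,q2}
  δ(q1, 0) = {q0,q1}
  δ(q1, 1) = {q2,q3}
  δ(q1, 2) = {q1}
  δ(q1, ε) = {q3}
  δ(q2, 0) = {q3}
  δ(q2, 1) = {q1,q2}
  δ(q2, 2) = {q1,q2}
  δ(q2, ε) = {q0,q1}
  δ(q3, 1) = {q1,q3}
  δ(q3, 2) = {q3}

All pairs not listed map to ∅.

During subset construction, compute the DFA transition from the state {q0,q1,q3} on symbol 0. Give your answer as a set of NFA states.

{q0,q1,q3}

δ(q0,0) = {q1}; δ(q1,0) = {q0,q1}; δ(q3,0) = ∅.
Union: {q0,q1}.
ε-closure gives {q0,q1,q3}.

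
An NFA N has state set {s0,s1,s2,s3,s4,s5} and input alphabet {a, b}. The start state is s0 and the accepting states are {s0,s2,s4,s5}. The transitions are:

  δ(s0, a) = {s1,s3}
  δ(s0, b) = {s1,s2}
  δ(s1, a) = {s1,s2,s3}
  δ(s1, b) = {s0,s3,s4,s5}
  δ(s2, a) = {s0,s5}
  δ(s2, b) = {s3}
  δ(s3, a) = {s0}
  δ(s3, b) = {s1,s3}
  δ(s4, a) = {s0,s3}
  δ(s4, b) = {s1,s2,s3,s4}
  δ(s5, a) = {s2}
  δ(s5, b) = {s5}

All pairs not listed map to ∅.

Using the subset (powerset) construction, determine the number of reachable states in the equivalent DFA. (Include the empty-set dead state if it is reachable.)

Start state of the DFA: {s0}.
{s0} --a--> {s1,s3}  [new]
{s0} --b--> {s1,s2}  [new]
{s1,s3} --a--> {s0,s1,s2,s3}  [new]
{s1,s3} --b--> {s0,s1,s3,s4,s5}  [new]
{s1,s2} --a--> {s0,s1,s2,s3,s5}  [new]
{s1,s2} --b--> {s0,s3,s4,s5}  [new]
{s0,s1,s2,s3} --a--> {s0,s1,s2,s3,s5}  [seen]
{s0,s1,s2,s3} --b--> {s0,s1,s2,s3,s4,s5}  [new]
{s0,s1,s3,s4,s5} --a--> {s0,s1,s2,s3}  [seen]
{s0,s1,s3,s4,s5} --b--> {s0,s1,s2,s3,s4,s5}  [seen]
{s0,s1,s2,s3,s5} --a--> {s0,s1,s2,s3,s5}  [seen]
{s0,s1,s2,s3,s5} --b--> {s0,s1,s2,s3,s4,s5}  [seen]
{s0,s3,s4,s5} --a--> {s0,s1,s2,s3}  [seen]
{s0,s3,s4,s5} --b--> {s1,s2,s3,s4,s5}  [new]
{s0,s1,s2,s3,s4,s5} --a--> {s0,s1,s2,s3,s5}  [seen]
{s0,s1,s2,s3,s4,s5} --b--> {s0,s1,s2,s3,s4,s5}  [seen]
{s1,s2,s3,s4,s5} --a--> {s0,s1,s2,s3,s5}  [seen]
{s1,s2,s3,s4,s5} --b--> {s0,s1,s2,s3,s4,s5}  [seen]
Reachable DFA states: {s0}, {s1,s3}, {s1,s2}, {s0,s1,s2,s3}, {s0,s1,s3,s4,s5}, {s0,s1,s2,s3,s5}, {s0,s3,s4,s5}, {s0,s1,s2,s3,s4,s5}, {s1,s2,s3,s4,s5}.

9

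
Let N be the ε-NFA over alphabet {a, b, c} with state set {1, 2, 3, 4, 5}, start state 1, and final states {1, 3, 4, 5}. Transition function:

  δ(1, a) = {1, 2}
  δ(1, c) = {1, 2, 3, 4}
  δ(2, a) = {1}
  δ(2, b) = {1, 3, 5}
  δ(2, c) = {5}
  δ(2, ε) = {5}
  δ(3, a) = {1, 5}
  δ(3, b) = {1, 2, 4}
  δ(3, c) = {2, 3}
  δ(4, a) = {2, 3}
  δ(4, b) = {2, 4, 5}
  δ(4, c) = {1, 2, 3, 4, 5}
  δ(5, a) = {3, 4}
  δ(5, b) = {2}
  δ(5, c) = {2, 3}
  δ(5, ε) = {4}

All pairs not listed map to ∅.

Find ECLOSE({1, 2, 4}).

{1, 2, 4, 5}

Begin with {1, 2, 4}.
2 →ε {5}; add 5.
ε-closure = {1, 2, 4, 5}.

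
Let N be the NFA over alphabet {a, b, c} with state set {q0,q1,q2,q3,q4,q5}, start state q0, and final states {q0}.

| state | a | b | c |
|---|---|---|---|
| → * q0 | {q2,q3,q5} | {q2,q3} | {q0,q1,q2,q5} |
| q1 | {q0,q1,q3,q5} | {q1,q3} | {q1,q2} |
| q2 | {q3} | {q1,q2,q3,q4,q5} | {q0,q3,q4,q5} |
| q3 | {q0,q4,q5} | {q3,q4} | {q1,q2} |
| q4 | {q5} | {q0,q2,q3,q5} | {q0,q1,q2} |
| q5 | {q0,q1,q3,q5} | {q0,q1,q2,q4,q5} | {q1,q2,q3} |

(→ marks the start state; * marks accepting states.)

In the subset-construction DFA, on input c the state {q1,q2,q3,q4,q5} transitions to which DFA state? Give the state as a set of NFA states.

{q0,q1,q2,q3,q4,q5}

δ(q1,c) = {q1,q2}; δ(q2,c) = {q0,q3,q4,q5}; δ(q3,c) = {q1,q2}; δ(q4,c) = {q0,q1,q2}; δ(q5,c) = {q1,q2,q3}.
Union: {q0,q1,q2,q3,q4,q5}.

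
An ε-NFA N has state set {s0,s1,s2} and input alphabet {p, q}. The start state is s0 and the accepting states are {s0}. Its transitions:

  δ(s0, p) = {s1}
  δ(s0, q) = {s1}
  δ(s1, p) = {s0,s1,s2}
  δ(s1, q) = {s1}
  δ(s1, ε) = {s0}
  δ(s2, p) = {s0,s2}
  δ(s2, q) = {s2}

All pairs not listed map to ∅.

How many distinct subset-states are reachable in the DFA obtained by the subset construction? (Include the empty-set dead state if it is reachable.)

Start state of the DFA: {s0} (ε-closure of the NFA start).
{s0} --p--> {s0,s1}  [new]
{s0} --q--> {s0,s1}  [seen]
{s0,s1} --p--> {s0,s1,s2}  [new]
{s0,s1} --q--> {s0,s1}  [seen]
{s0,s1,s2} --p--> {s0,s1,s2}  [seen]
{s0,s1,s2} --q--> {s0,s1,s2}  [seen]
Reachable DFA states: {s0}, {s0,s1}, {s0,s1,s2}.

3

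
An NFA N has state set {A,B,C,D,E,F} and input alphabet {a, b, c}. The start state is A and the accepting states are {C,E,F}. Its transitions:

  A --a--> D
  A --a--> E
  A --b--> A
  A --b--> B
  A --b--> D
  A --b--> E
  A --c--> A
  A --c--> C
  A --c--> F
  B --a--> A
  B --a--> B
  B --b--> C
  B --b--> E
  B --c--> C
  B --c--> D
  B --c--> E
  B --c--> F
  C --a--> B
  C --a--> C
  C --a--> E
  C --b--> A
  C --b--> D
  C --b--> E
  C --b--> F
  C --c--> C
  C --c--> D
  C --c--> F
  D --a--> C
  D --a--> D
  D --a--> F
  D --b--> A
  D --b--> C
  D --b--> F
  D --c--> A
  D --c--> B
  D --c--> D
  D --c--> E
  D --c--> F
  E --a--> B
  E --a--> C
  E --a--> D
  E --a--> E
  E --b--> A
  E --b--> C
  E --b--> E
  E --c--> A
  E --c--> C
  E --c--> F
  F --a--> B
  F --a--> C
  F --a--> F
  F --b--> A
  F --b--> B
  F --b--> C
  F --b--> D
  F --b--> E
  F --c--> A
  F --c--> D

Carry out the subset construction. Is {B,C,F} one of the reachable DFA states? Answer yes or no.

Start state of the DFA: {A}.
{A} --a--> {D,E}  [new]
{A} --b--> {A,B,D,E}  [new]
{A} --c--> {A,C,F}  [new]
{D,E} --a--> {B,C,D,E,F}  [new]
{D,E} --b--> {A,C,E,F}  [new]
{D,E} --c--> {A,B,C,D,E,F}  [new]
{A,B,D,E} --a--> {A,B,C,D,E,F}  [seen]
{A,B,D,E} --b--> {A,B,C,D,E,F}  [seen]
{A,B,D,E} --c--> {A,B,C,D,E,F}  [seen]
{A,C,F} --a--> {B,C,D,E,F}  [seen]
{A,C,F} --b--> {A,B,C,D,E,F}  [seen]
{A,C,F} --c--> {A,C,D,F}  [new]
{B,C,D,E,F} --a--> {A,B,C,D,E,F}  [seen]
{B,C,D,E,F} --b--> {A,B,C,D,E,F}  [seen]
{B,C,D,E,F} --c--> {A,B,C,D,E,F}  [seen]
{A,C,E,F} --a--> {B,C,D,E,F}  [seen]
{A,C,E,F} --b--> {A,B,C,D,E,F}  [seen]
{A,C,E,F} --c--> {A,C,D,F}  [seen]
{A,B,C,D,E,F} --a--> {A,B,C,D,E,F}  [seen]
{A,B,C,D,E,F} --b--> {A,B,C,D,E,F}  [seen]
{A,B,C,D,E,F} --c--> {A,B,C,D,E,F}  [seen]
{A,C,D,F} --a--> {B,C,D,E,F}  [seen]
{A,C,D,F} --b--> {A,B,C,D,E,F}  [seen]
{A,C,D,F} --c--> {A,B,C,D,E,F}  [seen]
Reachable DFA states: {A}, {D,E}, {A,B,D,E}, {A,C,F}, {B,C,D,E,F}, {A,C,E,F}, {A,B,C,D,E,F}, {A,C,D,F}.
{B,C,F} is not among them.

no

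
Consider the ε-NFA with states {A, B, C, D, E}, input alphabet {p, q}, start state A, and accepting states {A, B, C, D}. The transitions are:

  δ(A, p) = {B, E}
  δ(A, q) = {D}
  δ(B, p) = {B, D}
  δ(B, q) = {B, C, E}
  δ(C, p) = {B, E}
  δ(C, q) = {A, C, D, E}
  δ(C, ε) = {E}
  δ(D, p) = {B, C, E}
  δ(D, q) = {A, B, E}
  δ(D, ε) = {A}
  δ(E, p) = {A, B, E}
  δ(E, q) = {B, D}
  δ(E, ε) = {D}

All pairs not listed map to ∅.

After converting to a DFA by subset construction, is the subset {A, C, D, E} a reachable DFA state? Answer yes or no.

Start state of the DFA: {A} (ε-closure of the NFA start).
{A} --p--> {A, B, D, E}  [new]
{A} --q--> {A, D}  [new]
{A, B, D, E} --p--> {A, B, C, D, E}  [new]
{A, B, D, E} --q--> {A, B, C, D, E}  [seen]
{A, D} --p--> {A, B, C, D, E}  [seen]
{A, D} --q--> {A, B, D, E}  [seen]
{A, B, C, D, E} --p--> {A, B, C, D, E}  [seen]
{A, B, C, D, E} --q--> {A, B, C, D, E}  [seen]
Reachable DFA states: {A}, {A, B, D, E}, {A, D}, {A, B, C, D, E}.
{A, C, D, E} is not among them.

no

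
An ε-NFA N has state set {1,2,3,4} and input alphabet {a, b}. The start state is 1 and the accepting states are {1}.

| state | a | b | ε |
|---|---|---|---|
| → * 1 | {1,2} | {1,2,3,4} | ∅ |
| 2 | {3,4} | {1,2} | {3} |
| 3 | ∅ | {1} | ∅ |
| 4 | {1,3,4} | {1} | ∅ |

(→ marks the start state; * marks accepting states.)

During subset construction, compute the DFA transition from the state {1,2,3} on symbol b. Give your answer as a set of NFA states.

δ(1,b) = {1,2,3,4}; δ(2,b) = {1,2}; δ(3,b) = {1}.
Union: {1,2,3,4}.

{1,2,3,4}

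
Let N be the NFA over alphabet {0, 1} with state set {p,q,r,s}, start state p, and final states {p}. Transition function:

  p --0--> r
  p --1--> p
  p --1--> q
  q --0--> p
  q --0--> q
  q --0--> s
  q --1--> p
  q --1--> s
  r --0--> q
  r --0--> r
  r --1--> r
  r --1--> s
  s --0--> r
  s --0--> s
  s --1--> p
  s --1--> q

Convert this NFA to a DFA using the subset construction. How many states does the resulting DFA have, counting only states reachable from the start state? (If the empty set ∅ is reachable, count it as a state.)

Start state of the DFA: {p}.
{p} --0--> {r}  [new]
{p} --1--> {p,q}  [new]
{r} --0--> {q,r}  [new]
{r} --1--> {r,s}  [new]
{p,q} --0--> {p,q,r,s}  [new]
{p,q} --1--> {p,q,s}  [new]
{q,r} --0--> {p,q,r,s}  [seen]
{q,r} --1--> {p,r,s}  [new]
{r,s} --0--> {q,r,s}  [new]
{r,s} --1--> {p,q,r,s}  [seen]
{p,q,r,s} --0--> {p,q,r,s}  [seen]
{p,q,r,s} --1--> {p,q,r,s}  [seen]
{p,q,s} --0--> {p,q,r,s}  [seen]
{p,q,s} --1--> {p,q,s}  [seen]
{p,r,s} --0--> {q,r,s}  [seen]
{p,r,s} --1--> {p,q,r,s}  [seen]
{q,r,s} --0--> {p,q,r,s}  [seen]
{q,r,s} --1--> {p,q,r,s}  [seen]
Reachable DFA states: {p}, {r}, {p,q}, {q,r}, {r,s}, {p,q,r,s}, {p,q,s}, {p,r,s}, {q,r,s}.

9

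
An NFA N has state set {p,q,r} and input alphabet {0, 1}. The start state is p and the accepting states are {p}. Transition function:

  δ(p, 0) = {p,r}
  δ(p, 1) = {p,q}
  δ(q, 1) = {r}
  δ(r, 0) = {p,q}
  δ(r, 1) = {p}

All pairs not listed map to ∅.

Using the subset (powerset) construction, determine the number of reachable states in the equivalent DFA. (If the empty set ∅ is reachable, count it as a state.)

4

Start state of the DFA: {p}.
{p} --0--> {p,r}  [new]
{p} --1--> {p,q}  [new]
{p,r} --0--> {p,q,r}  [new]
{p,r} --1--> {p,q}  [seen]
{p,q} --0--> {p,r}  [seen]
{p,q} --1--> {p,q,r}  [seen]
{p,q,r} --0--> {p,q,r}  [seen]
{p,q,r} --1--> {p,q,r}  [seen]
Reachable DFA states: {p}, {p,r}, {p,q}, {p,q,r}.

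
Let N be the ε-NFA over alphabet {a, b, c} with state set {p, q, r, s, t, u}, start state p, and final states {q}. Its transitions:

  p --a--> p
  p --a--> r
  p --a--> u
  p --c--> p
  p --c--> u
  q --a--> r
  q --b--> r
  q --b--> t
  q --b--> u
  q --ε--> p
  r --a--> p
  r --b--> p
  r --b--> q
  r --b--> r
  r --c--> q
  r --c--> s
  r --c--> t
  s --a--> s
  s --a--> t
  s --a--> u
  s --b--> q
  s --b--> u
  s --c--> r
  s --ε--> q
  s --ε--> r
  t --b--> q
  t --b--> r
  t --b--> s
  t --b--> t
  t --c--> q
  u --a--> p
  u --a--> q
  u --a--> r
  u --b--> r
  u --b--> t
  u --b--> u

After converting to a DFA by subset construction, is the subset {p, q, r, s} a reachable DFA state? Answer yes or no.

Start state of the DFA: {p} (ε-closure of the NFA start).
{p} --a--> {p, r, u}  [new]
{p} --b--> ∅  [new]
{p} --c--> {p, u}  [new]
{p, r, u} --a--> {p, q, r, u}  [new]
{p, r, u} --b--> {p, q, r, t, u}  [new]
{p, r, u} --c--> {p, q, r, s, t, u}  [new]
∅ --a--> ∅  [seen]
∅ --b--> ∅  [seen]
∅ --c--> ∅  [seen]
{p, u} --a--> {p, q, r, u}  [seen]
{p, u} --b--> {r, t, u}  [new]
{p, u} --c--> {p, u}  [seen]
{p, q, r, u} --a--> {p, q, r, u}  [seen]
{p, q, r, u} --b--> {p, q, r, t, u}  [seen]
{p, q, r, u} --c--> {p, q, r, s, t, u}  [seen]
{p, q, r, t, u} --a--> {p, q, r, u}  [seen]
{p, q, r, t, u} --b--> {p, q, r, s, t, u}  [seen]
{p, q, r, t, u} --c--> {p, q, r, s, t, u}  [seen]
{p, q, r, s, t, u} --a--> {p, q, r, s, t, u}  [seen]
{p, q, r, s, t, u} --b--> {p, q, r, s, t, u}  [seen]
{p, q, r, s, t, u} --c--> {p, q, r, s, t, u}  [seen]
{r, t, u} --a--> {p, q, r}  [new]
{r, t, u} --b--> {p, q, r, s, t, u}  [seen]
{r, t, u} --c--> {p, q, r, s, t}  [new]
{p, q, r} --a--> {p, r, u}  [seen]
{p, q, r} --b--> {p, q, r, t, u}  [seen]
{p, q, r} --c--> {p, q, r, s, t, u}  [seen]
{p, q, r, s, t} --a--> {p, q, r, s, t, u}  [seen]
{p, q, r, s, t} --b--> {p, q, r, s, t, u}  [seen]
{p, q, r, s, t} --c--> {p, q, r, s, t, u}  [seen]
Reachable DFA states: {p}, {p, r, u}, ∅, {p, u}, {p, q, r, u}, {p, q, r, t, u}, {p, q, r, s, t, u}, {r, t, u}, {p, q, r}, {p, q, r, s, t}.
{p, q, r, s} is not among them.

no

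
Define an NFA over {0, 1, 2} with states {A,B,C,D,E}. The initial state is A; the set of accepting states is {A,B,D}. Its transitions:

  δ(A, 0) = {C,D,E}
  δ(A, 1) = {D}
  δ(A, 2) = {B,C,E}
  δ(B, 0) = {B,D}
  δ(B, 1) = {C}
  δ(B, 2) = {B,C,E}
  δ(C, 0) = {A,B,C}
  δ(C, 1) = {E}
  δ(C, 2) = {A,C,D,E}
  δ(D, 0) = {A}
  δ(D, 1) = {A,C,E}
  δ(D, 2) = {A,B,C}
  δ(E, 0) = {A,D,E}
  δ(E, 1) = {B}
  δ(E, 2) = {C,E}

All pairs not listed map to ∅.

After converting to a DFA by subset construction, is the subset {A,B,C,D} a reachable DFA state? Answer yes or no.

Start state of the DFA: {A}.
{A} --0--> {C,D,E}  [new]
{A} --1--> {D}  [new]
{A} --2--> {B,C,E}  [new]
{C,D,E} --0--> {A,B,C,D,E}  [new]
{C,D,E} --1--> {A,B,C,E}  [new]
{C,D,E} --2--> {A,B,C,D,E}  [seen]
{D} --0--> {A}  [seen]
{D} --1--> {A,C,E}  [new]
{D} --2--> {A,B,C}  [new]
{B,C,E} --0--> {A,B,C,D,E}  [seen]
{B,C,E} --1--> {B,C,E}  [seen]
{B,C,E} --2--> {A,B,C,D,E}  [seen]
{A,B,C,D,E} --0--> {A,B,C,D,E}  [seen]
{A,B,C,D,E} --1--> {A,B,C,D,E}  [seen]
{A,B,C,D,E} --2--> {A,B,C,D,E}  [seen]
{A,B,C,E} --0--> {A,B,C,D,E}  [seen]
{A,B,C,E} --1--> {B,C,D,E}  [new]
{A,B,C,E} --2--> {A,B,C,D,E}  [seen]
{A,C,E} --0--> {A,B,C,D,E}  [seen]
{A,C,E} --1--> {B,D,E}  [new]
{A,C,E} --2--> {A,B,C,D,E}  [seen]
{A,B,C} --0--> {A,B,C,D,E}  [seen]
{A,B,C} --1--> {C,D,E}  [seen]
{A,B,C} --2--> {A,B,C,D,E}  [seen]
{B,C,D,E} --0--> {A,B,C,D,E}  [seen]
{B,C,D,E} --1--> {A,B,C,E}  [seen]
{B,C,D,E} --2--> {A,B,C,D,E}  [seen]
{B,D,E} --0--> {A,B,D,E}  [new]
{B,D,E} --1--> {A,B,C,E}  [seen]
{B,D,E} --2--> {A,B,C,E}  [seen]
{A,B,D,E} --0--> {A,B,C,D,E}  [seen]
{A,B,D,E} --1--> {A,B,C,D,E}  [seen]
{A,B,D,E} --2--> {A,B,C,E}  [seen]
Reachable DFA states: {A}, {C,D,E}, {D}, {B,C,E}, {A,B,C,D,E}, {A,B,C,E}, {A,C,E}, {A,B,C}, {B,C,D,E}, {B,D,E}, {A,B,D,E}.
{A,B,C,D} is not among them.

no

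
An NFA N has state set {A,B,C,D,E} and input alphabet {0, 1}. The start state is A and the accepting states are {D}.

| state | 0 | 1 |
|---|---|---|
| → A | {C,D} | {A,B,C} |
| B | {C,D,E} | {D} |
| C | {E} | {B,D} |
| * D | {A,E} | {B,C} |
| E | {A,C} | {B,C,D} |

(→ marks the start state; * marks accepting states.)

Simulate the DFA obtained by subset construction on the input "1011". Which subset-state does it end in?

{B,C,D}

Start: {A}.
δ(A,1) = {A,B,C}.
Union: {A,B,C}.
After 1: {A,B,C}.
δ(A,0) = {C,D}; δ(B,0) = {C,D,E}; δ(C,0) = {E}.
Union: {C,D,E}.
After 0: {C,D,E}.
δ(C,1) = {B,D}; δ(D,1) = {B,C}; δ(E,1) = {B,C,D}.
Union: {B,C,D}.
After 1: {B,C,D}.
δ(B,1) = {D}; δ(C,1) = {B,D}; δ(D,1) = {B,C}.
Union: {B,C,D}.
After 1: {B,C,D}.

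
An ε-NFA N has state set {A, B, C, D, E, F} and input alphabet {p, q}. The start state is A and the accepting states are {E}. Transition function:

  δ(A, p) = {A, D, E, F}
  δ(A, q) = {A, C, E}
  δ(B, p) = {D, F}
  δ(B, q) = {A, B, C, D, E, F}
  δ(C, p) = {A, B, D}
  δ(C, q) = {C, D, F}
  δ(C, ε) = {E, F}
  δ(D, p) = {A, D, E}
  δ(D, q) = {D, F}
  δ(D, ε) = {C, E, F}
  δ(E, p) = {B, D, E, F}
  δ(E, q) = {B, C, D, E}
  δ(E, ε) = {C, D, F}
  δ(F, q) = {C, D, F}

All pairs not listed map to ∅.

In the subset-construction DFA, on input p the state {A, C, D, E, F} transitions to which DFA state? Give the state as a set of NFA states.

δ(A,p) = {A, D, E, F}; δ(C,p) = {A, B, D}; δ(D,p) = {A, D, E}; δ(E,p) = {B, D, E, F}; δ(F,p) = ∅.
Union: {A, B, D, E, F}.
ε-closure gives {A, B, C, D, E, F}.

{A, B, C, D, E, F}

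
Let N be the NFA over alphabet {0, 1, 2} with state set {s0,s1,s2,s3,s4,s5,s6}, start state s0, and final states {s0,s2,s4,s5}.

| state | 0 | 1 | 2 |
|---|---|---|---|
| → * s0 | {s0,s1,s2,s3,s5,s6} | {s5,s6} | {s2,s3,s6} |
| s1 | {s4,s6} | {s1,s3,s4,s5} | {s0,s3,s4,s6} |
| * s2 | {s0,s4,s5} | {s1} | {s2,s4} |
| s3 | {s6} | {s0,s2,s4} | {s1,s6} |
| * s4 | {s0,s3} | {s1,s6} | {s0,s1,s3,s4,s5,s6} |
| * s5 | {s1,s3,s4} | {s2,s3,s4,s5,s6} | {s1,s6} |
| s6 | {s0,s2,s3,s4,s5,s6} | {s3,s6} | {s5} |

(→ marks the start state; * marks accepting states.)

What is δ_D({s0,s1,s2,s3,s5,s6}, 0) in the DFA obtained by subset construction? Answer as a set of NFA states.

{s0,s1,s2,s3,s4,s5,s6}

δ(s0,0) = {s0,s1,s2,s3,s5,s6}; δ(s1,0) = {s4,s6}; δ(s2,0) = {s0,s4,s5}; δ(s3,0) = {s6}; δ(s5,0) = {s1,s3,s4}; δ(s6,0) = {s0,s2,s3,s4,s5,s6}.
Union: {s0,s1,s2,s3,s4,s5,s6}.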